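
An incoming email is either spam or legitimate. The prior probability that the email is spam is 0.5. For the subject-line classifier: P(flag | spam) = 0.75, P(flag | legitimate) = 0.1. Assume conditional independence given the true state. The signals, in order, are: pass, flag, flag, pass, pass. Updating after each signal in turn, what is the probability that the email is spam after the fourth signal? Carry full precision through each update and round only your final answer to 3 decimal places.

Each posterior becomes the prior for the next update.
After 'pass': P(spam) = 0.25·0.5000 / (0.25·0.5000 + 0.9·0.5000) ≈ 0.2174
After 'flag': P(spam) = 0.75·0.2174 / (0.75·0.2174 + 0.1·0.7826) ≈ 0.6757
After 'flag': P(spam) = 0.75·0.6757 / (0.75·0.6757 + 0.1·0.3243) ≈ 0.9398
After 'pass': P(spam) = 0.25·0.9398 / (0.25·0.9398 + 0.9·0.0602) ≈ 0.8127

0.813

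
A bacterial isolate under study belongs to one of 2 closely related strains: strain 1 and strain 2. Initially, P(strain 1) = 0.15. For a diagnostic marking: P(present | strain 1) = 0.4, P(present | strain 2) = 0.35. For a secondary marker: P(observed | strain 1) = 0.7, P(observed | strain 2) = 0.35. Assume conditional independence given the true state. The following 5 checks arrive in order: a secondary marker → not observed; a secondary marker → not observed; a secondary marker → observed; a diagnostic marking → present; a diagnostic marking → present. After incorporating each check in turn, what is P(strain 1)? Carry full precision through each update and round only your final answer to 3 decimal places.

0.089

After a secondary marker='not observed': P(strain 1) = 0.3·0.1500 / (0.3·0.1500 + 0.65·0.8500) ≈ 0.0753
After a secondary marker='not observed': P(strain 1) = 0.3·0.0753 / (0.3·0.0753 + 0.65·0.9247) ≈ 0.0362
After a secondary marker='observed': P(strain 1) = 0.7·0.0362 / (0.7·0.0362 + 0.35·0.9638) ≈ 0.0699
After a diagnostic marking='present': P(strain 1) = 0.4·0.0699 / (0.4·0.0699 + 0.35·0.9301) ≈ 0.0791
After a diagnostic marking='present': P(strain 1) = 0.4·0.0791 / (0.4·0.0791 + 0.35·0.9209) ≈ 0.0894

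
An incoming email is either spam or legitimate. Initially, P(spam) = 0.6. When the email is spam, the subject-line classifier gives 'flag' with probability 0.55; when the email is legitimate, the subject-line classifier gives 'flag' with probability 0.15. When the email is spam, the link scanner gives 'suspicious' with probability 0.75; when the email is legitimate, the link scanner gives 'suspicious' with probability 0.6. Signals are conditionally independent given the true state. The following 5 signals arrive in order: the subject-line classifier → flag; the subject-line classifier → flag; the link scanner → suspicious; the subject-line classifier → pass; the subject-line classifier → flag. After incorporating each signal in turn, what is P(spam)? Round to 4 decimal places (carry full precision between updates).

After the subject-line classifier='flag': P(spam) = 0.55·0.6000 / (0.55·0.6000 + 0.15·0.4000) ≈ 0.8462
After the subject-line classifier='flag': P(spam) = 0.55·0.8462 / (0.55·0.8462 + 0.15·0.1538) ≈ 0.9528
After the link scanner='suspicious': P(spam) = 0.75·0.9528 / (0.75·0.9528 + 0.6·0.0472) ≈ 0.9618
After the subject-line classifier='pass': P(spam) = 0.45·0.9618 / (0.45·0.9618 + 0.85·0.0382) ≈ 0.9303
After the subject-line classifier='flag': P(spam) = 0.55·0.9303 / (0.55·0.9303 + 0.15·0.0697) ≈ 0.9800

0.9800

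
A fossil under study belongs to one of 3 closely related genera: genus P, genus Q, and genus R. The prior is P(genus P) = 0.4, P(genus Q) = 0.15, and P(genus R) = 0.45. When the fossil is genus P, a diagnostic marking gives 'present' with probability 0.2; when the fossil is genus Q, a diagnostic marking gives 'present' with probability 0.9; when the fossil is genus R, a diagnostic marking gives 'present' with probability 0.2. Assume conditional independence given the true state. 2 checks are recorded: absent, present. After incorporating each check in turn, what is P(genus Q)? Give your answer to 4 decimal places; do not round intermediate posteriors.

0.0903

After 'absent': normaliser = 0.8·0.4000 + 0.1·0.1500 + 0.8·0.4500; P(genus P) ≈ 0.4604, P(genus Q) ≈ 0.0216, P(genus R) ≈ 0.5180
After 'present': normaliser = 0.2·0.4604 + 0.9·0.0216 + 0.2·0.5180; P(genus P) ≈ 0.4281, P(genus Q) ≈ 0.0903, P(genus R) ≈ 0.4816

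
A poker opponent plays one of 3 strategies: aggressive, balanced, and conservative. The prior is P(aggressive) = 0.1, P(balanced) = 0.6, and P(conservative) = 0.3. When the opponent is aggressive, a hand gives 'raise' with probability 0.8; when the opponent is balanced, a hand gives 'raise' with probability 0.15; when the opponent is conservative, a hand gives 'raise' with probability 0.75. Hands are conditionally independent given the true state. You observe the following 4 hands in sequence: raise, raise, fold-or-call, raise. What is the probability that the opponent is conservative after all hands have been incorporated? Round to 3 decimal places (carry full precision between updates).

After 'raise': normaliser = 0.8·0.1000 + 0.15·0.6000 + 0.75·0.3000; P(aggressive) ≈ 0.2025, P(balanced) ≈ 0.2278, P(conservative) ≈ 0.5696
After 'raise': normaliser = 0.8·0.2025 + 0.15·0.2278 + 0.75·0.5696; P(aggressive) ≈ 0.2599, P(balanced) ≈ 0.0548, P(conservative) ≈ 0.6853
After 'fold-or-call': normaliser = 0.2·0.2599 + 0.85·0.0548 + 0.25·0.6853; P(aggressive) ≈ 0.1926, P(balanced) ≈ 0.1727, P(conservative) ≈ 0.6348
After 'raise': normaliser = 0.8·0.1926 + 0.15·0.1727 + 0.75·0.6348; P(aggressive) ≈ 0.2349, P(balanced) ≈ 0.0395, P(conservative) ≈ 0.7257

0.726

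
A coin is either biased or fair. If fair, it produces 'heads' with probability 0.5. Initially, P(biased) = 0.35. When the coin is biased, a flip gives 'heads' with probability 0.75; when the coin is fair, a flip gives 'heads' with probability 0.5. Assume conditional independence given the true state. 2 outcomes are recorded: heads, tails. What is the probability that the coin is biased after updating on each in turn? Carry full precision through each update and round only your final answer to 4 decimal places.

0.2877

Each posterior becomes the prior for the next update.
After 'heads': P(biased) = 0.75·0.3500 / (0.75·0.3500 + 0.5·0.6500) ≈ 0.4468
After 'tails': P(biased) = 0.25·0.4468 / (0.25·0.4468 + 0.5·0.5532) ≈ 0.2877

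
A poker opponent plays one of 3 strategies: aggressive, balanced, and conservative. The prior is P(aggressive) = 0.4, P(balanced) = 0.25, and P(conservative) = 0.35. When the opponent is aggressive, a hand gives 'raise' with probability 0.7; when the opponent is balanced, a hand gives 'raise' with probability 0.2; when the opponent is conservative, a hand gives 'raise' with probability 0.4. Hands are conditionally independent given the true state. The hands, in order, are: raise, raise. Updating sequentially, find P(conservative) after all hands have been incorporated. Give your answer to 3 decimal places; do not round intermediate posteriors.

After 'raise': normaliser = 0.7·0.4000 + 0.2·0.2500 + 0.4·0.3500; P(aggressive) ≈ 0.5957, P(balanced) ≈ 0.1064, P(conservative) ≈ 0.2979
After 'raise': normaliser = 0.7·0.5957 + 0.2·0.1064 + 0.4·0.2979; P(aggressive) ≈ 0.7481, P(balanced) ≈ 0.0382, P(conservative) ≈ 0.2137

0.214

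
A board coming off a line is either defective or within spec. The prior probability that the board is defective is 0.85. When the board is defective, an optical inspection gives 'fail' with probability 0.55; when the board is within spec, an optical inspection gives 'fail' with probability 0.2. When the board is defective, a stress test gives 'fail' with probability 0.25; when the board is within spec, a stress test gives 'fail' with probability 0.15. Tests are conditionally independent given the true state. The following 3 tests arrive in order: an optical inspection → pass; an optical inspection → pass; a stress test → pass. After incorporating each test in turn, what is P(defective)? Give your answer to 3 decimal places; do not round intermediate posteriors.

After an optical inspection='pass': P(defective) = 0.45·0.8500 / (0.45·0.8500 + 0.8·0.1500) ≈ 0.7612
After an optical inspection='pass': P(defective) = 0.45·0.7612 / (0.45·0.7612 + 0.8·0.2388) ≈ 0.6420
After a stress test='pass': P(defective) = 0.75·0.6420 / (0.75·0.6420 + 0.85·0.3580) ≈ 0.6127

0.613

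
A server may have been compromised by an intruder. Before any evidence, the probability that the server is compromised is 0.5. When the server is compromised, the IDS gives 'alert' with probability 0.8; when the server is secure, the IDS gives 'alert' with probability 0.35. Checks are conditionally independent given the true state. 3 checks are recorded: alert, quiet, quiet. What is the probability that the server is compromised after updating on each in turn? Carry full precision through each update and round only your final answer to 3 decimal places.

After 'alert': P(compromised) = 0.8·0.5000 / (0.8·0.5000 + 0.35·0.5000) ≈ 0.6957
After 'quiet': P(compromised) = 0.2·0.6957 / (0.2·0.6957 + 0.65·0.3043) ≈ 0.4129
After 'quiet': P(compromised) = 0.2·0.4129 / (0.2·0.4129 + 0.65·0.5871) ≈ 0.1779

0.178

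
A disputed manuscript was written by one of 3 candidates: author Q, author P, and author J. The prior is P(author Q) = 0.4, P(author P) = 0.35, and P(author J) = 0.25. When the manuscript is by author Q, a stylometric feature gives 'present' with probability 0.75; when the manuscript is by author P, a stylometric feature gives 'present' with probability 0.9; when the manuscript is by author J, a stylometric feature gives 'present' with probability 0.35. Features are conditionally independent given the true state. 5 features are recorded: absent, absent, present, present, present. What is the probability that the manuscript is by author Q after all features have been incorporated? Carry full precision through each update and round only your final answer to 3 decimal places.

Each posterior becomes the prior for the next update.
After 'absent': normaliser = 0.25·0.4000 + 0.1·0.3500 + 0.65·0.2500; P(author Q) ≈ 0.3361, P(author P) ≈ 0.1176, P(author J) ≈ 0.5462
After 'absent': normaliser = 0.25·0.3361 + 0.1·0.1176 + 0.65·0.5462; P(author Q) ≈ 0.1864, P(author P) ≈ 0.0261, P(author J) ≈ 0.7875
After 'present': normaliser = 0.75·0.1864 + 0.9·0.0261 + 0.35·0.7875; P(author Q) ≈ 0.3185, P(author P) ≈ 0.0535, P(author J) ≈ 0.6280
After 'present': normaliser = 0.75·0.3185 + 0.9·0.0535 + 0.35·0.6280; P(author Q) ≈ 0.4713, P(author P) ≈ 0.0950, P(author J) ≈ 0.4337
After 'present': normaliser = 0.75·0.4713 + 0.9·0.0950 + 0.35·0.4337; P(author Q) ≈ 0.5983, P(author P) ≈ 0.1447, P(author J) ≈ 0.2569

0.598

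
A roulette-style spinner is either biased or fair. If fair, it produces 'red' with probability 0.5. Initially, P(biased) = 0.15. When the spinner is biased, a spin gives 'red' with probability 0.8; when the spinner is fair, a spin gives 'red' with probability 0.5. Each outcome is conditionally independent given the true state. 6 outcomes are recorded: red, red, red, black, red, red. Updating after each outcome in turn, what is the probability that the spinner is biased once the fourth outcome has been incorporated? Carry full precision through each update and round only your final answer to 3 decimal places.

After 'red': P(biased) = 0.8·0.1500 / (0.8·0.1500 + 0.5·0.8500) ≈ 0.2202
After 'red': P(biased) = 0.8·0.2202 / (0.8·0.2202 + 0.5·0.7798) ≈ 0.3112
After 'red': P(biased) = 0.8·0.3112 / (0.8·0.3112 + 0.5·0.6888) ≈ 0.4196
After 'black': P(biased) = 0.2·0.4196 / (0.2·0.4196 + 0.5·0.5804) ≈ 0.2243

0.224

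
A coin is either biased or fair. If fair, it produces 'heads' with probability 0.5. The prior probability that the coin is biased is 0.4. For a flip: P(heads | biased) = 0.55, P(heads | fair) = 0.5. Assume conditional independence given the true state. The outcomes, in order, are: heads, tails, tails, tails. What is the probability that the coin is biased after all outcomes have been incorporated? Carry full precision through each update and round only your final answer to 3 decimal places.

0.348

After 'heads': P(biased) = 0.55·0.4000 / (0.55·0.4000 + 0.5·0.6000) ≈ 0.4231
After 'tails': P(biased) = 0.45·0.4231 / (0.45·0.4231 + 0.5·0.5769) ≈ 0.3976
After 'tails': P(biased) = 0.45·0.3976 / (0.45·0.3976 + 0.5·0.6024) ≈ 0.3726
After 'tails': P(biased) = 0.45·0.3726 / (0.45·0.3726 + 0.5·0.6274) ≈ 0.3484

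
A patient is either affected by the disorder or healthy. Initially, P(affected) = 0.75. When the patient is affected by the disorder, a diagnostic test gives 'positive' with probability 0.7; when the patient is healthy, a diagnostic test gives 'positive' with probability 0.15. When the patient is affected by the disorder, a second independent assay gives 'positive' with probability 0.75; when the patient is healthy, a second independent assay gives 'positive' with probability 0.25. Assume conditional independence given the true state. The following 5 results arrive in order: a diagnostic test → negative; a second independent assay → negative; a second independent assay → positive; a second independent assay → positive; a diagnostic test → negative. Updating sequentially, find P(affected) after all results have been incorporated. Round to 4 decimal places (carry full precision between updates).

0.5285

Apply Bayes' rule sequentially, carrying P(affected) forward.
After a diagnostic test='negative': P(affected) = 0.3·0.7500 / (0.3·0.7500 + 0.85·0.2500) ≈ 0.5143
After a second independent assay='negative': P(affected) = 0.25·0.5143 / (0.25·0.5143 + 0.75·0.4857) ≈ 0.2609
After a second independent assay='positive': P(affected) = 0.75·0.2609 / (0.75·0.2609 + 0.25·0.7391) ≈ 0.5143
After a second independent assay='positive': P(affected) = 0.75·0.5143 / (0.75·0.5143 + 0.25·0.4857) ≈ 0.7606
After a diagnostic test='negative': P(affected) = 0.3·0.7606 / (0.3·0.7606 + 0.85·0.2394) ≈ 0.5285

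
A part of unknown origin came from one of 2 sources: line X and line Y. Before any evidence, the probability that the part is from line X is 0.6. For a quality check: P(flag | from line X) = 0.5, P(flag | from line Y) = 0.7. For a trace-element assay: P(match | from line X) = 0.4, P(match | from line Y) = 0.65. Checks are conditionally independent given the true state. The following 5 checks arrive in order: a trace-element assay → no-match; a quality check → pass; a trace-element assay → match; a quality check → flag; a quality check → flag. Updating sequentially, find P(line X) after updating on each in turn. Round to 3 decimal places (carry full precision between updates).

0.574

After a trace-element assay='no-match': P(line X) = 0.6·0.6000 / (0.6·0.6000 + 0.35·0.4000) ≈ 0.7200
After a quality check='pass': P(line X) = 0.5·0.7200 / (0.5·0.7200 + 0.3·0.2800) ≈ 0.8108
After a trace-element assay='match': P(line X) = 0.4·0.8108 / (0.4·0.8108 + 0.65·0.1892) ≈ 0.7251
After a quality check='flag': P(line X) = 0.5·0.7251 / (0.5·0.7251 + 0.7·0.2749) ≈ 0.6532
After a quality check='flag': P(line X) = 0.5·0.6532 / (0.5·0.6532 + 0.7·0.3468) ≈ 0.5737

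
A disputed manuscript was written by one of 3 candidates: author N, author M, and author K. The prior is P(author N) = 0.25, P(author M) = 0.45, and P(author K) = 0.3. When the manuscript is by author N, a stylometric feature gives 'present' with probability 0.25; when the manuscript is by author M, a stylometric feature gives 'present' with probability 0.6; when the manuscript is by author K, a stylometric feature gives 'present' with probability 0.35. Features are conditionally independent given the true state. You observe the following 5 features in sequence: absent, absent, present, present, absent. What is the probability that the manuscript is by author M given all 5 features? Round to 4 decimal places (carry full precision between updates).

0.3833

After 'absent': normaliser = 0.75·0.2500 + 0.4·0.4500 + 0.65·0.3000; P(author N) ≈ 0.3333, P(author M) ≈ 0.3200, P(author K) ≈ 0.3467
After 'absent': normaliser = 0.75·0.3333 + 0.4·0.3200 + 0.65·0.3467; P(author N) ≈ 0.4144, P(author M) ≈ 0.2122, P(author K) ≈ 0.3735
After 'present': normaliser = 0.25·0.4144 + 0.6·0.2122 + 0.35·0.3735; P(author N) ≈ 0.2865, P(author M) ≈ 0.3520, P(author K) ≈ 0.3615
After 'present': normaliser = 0.25·0.2865 + 0.6·0.3520 + 0.35·0.3615; P(author N) ≈ 0.1750, P(author M) ≈ 0.5160, P(author K) ≈ 0.3091
After 'absent': normaliser = 0.75·0.1750 + 0.4·0.5160 + 0.65·0.3091; P(author N) ≈ 0.2437, P(author M) ≈ 0.3833, P(author K) ≈ 0.3731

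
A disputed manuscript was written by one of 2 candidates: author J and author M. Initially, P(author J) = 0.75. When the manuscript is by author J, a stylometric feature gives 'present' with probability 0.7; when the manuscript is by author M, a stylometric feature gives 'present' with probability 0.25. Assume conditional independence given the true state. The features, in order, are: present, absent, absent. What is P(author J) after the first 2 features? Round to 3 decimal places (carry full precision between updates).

After 'present': P(author J) = 0.7·0.7500 / (0.7·0.7500 + 0.25·0.2500) ≈ 0.8936
After 'absent': P(author J) = 0.3·0.8936 / (0.3·0.8936 + 0.75·0.1064) ≈ 0.7706

0.771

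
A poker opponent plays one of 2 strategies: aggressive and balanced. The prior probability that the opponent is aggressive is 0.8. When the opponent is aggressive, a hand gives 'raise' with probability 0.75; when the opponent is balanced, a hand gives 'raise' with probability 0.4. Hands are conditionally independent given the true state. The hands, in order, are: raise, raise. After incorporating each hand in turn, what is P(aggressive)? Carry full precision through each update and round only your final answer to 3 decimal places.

0.934

After 'raise': P(aggressive) = 0.75·0.8000 / (0.75·0.8000 + 0.4·0.2000) ≈ 0.8824
After 'raise': P(aggressive) = 0.75·0.8824 / (0.75·0.8824 + 0.4·0.1176) ≈ 0.9336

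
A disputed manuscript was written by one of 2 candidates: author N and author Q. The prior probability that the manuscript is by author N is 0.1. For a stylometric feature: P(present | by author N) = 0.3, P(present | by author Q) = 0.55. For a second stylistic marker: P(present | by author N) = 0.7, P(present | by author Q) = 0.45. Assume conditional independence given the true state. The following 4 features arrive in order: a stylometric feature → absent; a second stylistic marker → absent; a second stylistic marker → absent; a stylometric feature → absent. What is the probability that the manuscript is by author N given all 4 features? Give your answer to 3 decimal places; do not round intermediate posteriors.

0.074

After a stylometric feature='absent': P(author N) = 0.7·0.1000 / (0.7·0.1000 + 0.45·0.9000) ≈ 0.1474
After a second stylistic marker='absent': P(author N) = 0.3·0.1474 / (0.3·0.1474 + 0.55·0.8526) ≈ 0.0862
After a second stylistic marker='absent': P(author N) = 0.3·0.0862 / (0.3·0.0862 + 0.55·0.9138) ≈ 0.0489
After a stylometric feature='absent': P(author N) = 0.7·0.0489 / (0.7·0.0489 + 0.45·0.9511) ≈ 0.0741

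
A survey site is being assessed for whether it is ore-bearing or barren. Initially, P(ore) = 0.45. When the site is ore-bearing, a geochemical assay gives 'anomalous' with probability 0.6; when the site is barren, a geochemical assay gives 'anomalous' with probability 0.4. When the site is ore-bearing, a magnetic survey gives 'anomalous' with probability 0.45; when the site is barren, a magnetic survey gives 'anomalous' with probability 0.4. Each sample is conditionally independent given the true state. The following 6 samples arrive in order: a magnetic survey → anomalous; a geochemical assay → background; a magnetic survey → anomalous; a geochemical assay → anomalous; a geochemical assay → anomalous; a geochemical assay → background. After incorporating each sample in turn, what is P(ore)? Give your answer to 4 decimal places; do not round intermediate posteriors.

Each posterior becomes the prior for the next update.
After a magnetic survey='anomalous': P(ore) = 0.45·0.4500 / (0.45·0.4500 + 0.4·0.5500) ≈ 0.4793
After a geochemical assay='background': P(ore) = 0.4·0.4793 / (0.4·0.4793 + 0.6·0.5207) ≈ 0.3803
After a magnetic survey='anomalous': P(ore) = 0.45·0.3803 / (0.45·0.3803 + 0.4·0.6197) ≈ 0.4084
After a geochemical assay='anomalous': P(ore) = 0.6·0.4084 / (0.6·0.4084 + 0.4·0.5916) ≈ 0.5087
After a geochemical assay='anomalous': P(ore) = 0.6·0.5087 / (0.6·0.5087 + 0.4·0.4913) ≈ 0.6083
After a geochemical assay='background': P(ore) = 0.4·0.6083 / (0.4·0.6083 + 0.6·0.3917) ≈ 0.5087

0.5087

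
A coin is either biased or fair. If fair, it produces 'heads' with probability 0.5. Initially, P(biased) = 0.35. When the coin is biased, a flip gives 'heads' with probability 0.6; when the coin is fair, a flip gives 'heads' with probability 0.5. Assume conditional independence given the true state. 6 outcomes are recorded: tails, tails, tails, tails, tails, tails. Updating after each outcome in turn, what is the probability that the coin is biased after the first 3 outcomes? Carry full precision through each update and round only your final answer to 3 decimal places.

After 'tails': P(biased) = 0.4·0.3500 / (0.4·0.3500 + 0.5·0.6500) ≈ 0.3011
After 'tails': P(biased) = 0.4·0.3011 / (0.4·0.3011 + 0.5·0.6989) ≈ 0.2563
After 'tails': P(biased) = 0.4·0.2563 / (0.4·0.2563 + 0.5·0.7437) ≈ 0.2161

0.216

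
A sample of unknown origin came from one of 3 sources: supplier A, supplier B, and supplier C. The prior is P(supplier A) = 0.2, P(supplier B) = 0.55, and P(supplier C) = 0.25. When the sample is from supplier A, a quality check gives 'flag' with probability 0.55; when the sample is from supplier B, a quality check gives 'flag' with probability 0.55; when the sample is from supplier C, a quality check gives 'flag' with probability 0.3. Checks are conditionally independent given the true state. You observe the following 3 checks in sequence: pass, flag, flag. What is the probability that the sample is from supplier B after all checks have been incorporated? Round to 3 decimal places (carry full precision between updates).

After 'pass': normaliser = 0.45·0.2000 + 0.45·0.5500 + 0.7·0.2500; P(supplier A) ≈ 0.1756, P(supplier B) ≈ 0.4829, P(supplier C) ≈ 0.3415
After 'flag': normaliser = 0.55·0.1756 + 0.55·0.4829 + 0.3·0.3415; P(supplier A) ≈ 0.2079, P(supplier B) ≈ 0.5717, P(supplier C) ≈ 0.2205
After 'flag': normaliser = 0.55·0.2079 + 0.55·0.5717 + 0.3·0.2205; P(supplier A) ≈ 0.2310, P(supplier B) ≈ 0.6353, P(supplier C) ≈ 0.1337

0.635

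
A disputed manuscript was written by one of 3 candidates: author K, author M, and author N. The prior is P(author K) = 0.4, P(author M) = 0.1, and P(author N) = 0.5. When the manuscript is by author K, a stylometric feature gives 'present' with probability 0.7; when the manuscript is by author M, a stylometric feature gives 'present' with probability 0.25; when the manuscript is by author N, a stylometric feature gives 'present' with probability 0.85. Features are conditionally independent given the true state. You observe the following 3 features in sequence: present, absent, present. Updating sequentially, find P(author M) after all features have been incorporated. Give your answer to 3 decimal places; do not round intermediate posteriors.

0.040

After 'present': normaliser = 0.7·0.4000 + 0.25·0.1000 + 0.85·0.5000; P(author K) ≈ 0.3836, P(author M) ≈ 0.0342, P(author N) ≈ 0.5822
After 'absent': normaliser = 0.3·0.3836 + 0.75·0.0342 + 0.15·0.5822; P(author K) ≈ 0.5045, P(author M) ≈ 0.1126, P(author N) ≈ 0.3829
After 'present': normaliser = 0.7·0.5045 + 0.25·0.1126 + 0.85·0.3829; P(author K) ≈ 0.4997, P(author M) ≈ 0.0398, P(author N) ≈ 0.4605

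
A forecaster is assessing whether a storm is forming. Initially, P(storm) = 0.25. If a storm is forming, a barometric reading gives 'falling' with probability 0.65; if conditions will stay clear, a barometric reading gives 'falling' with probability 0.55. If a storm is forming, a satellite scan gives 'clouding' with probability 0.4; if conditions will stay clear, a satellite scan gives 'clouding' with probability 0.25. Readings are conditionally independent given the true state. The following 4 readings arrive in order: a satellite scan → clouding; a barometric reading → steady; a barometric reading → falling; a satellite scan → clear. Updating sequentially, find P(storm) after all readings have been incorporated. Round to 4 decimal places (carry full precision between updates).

After a satellite scan='clouding': P(storm) = 0.4·0.2500 / (0.4·0.2500 + 0.25·0.7500) ≈ 0.3478
After a barometric reading='steady': P(storm) = 0.35·0.3478 / (0.35·0.3478 + 0.45·0.6522) ≈ 0.2932
After a barometric reading='falling': P(storm) = 0.65·0.2932 / (0.65·0.2932 + 0.55·0.7068) ≈ 0.3290
After a satellite scan='clear': P(storm) = 0.6·0.3290 / (0.6·0.3290 + 0.75·0.6710) ≈ 0.2817

0.2817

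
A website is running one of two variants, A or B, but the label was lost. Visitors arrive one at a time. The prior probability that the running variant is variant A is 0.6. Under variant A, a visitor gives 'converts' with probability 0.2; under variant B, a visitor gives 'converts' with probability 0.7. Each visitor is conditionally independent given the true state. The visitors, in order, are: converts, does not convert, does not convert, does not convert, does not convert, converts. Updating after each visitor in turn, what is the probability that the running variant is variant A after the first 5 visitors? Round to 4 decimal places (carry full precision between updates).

0.9559

After 'converts': P(A) = 0.2·0.6000 / (0.2·0.6000 + 0.7·0.4000) ≈ 0.3000
After 'does not convert': P(A) = 0.8·0.3000 / (0.8·0.3000 + 0.3·0.7000) ≈ 0.5333
After 'does not convert': P(A) = 0.8·0.5333 / (0.8·0.5333 + 0.3·0.4667) ≈ 0.7529
After 'does not convert': P(A) = 0.8·0.7529 / (0.8·0.7529 + 0.3·0.2471) ≈ 0.8904
After 'does not convert': P(A) = 0.8·0.8904 / (0.8·0.8904 + 0.3·0.1096) ≈ 0.9559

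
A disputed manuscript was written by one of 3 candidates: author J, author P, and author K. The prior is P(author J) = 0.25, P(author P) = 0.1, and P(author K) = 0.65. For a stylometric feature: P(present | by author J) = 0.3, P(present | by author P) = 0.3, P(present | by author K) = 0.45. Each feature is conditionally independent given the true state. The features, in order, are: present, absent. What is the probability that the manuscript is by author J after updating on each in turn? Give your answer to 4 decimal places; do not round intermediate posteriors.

0.2240

After 'present': normaliser = 0.3·0.2500 + 0.3·0.1000 + 0.45·0.6500; P(author J) ≈ 0.1887, P(author P) ≈ 0.0755, P(author K) ≈ 0.7358
After 'absent': normaliser = 0.7·0.1887 + 0.7·0.0755 + 0.55·0.7358; P(author J) ≈ 0.2240, P(author P) ≈ 0.0896, P(author K) ≈ 0.6864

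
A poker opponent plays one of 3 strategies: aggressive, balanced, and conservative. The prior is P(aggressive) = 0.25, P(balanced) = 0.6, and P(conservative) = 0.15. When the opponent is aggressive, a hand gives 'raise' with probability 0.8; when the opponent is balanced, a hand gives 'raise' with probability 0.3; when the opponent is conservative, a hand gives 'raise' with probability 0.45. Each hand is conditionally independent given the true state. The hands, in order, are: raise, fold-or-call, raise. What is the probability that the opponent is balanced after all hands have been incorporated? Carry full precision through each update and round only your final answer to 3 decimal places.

0.437

After 'raise': normaliser = 0.8·0.2500 + 0.3·0.6000 + 0.45·0.1500; P(aggressive) ≈ 0.4469, P(balanced) ≈ 0.4022, P(conservative) ≈ 0.1508
After 'fold-or-call': normaliser = 0.2·0.4469 + 0.7·0.4022 + 0.55·0.1508; P(aggressive) ≈ 0.1969, P(balanced) ≈ 0.6203, P(conservative) ≈ 0.1828
After 'raise': normaliser = 0.8·0.1969 + 0.3·0.6203 + 0.45·0.1828; P(aggressive) ≈ 0.3699, P(balanced) ≈ 0.4370, P(conservative) ≈ 0.1931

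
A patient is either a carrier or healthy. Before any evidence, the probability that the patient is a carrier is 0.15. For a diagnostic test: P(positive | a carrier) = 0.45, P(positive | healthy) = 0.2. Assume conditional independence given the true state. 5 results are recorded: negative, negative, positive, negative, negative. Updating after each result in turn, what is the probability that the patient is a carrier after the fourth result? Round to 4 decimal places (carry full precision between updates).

0.1143

After 'negative': P(carrier) = 0.55·0.1500 / (0.55·0.1500 + 0.8·0.8500) ≈ 0.1082
After 'negative': P(carrier) = 0.55·0.1082 / (0.55·0.1082 + 0.8·0.8918) ≈ 0.0770
After 'positive': P(carrier) = 0.45·0.0770 / (0.45·0.0770 + 0.2·0.9230) ≈ 0.1580
After 'negative': P(carrier) = 0.55·0.1580 / (0.55·0.1580 + 0.8·0.8420) ≈ 0.1143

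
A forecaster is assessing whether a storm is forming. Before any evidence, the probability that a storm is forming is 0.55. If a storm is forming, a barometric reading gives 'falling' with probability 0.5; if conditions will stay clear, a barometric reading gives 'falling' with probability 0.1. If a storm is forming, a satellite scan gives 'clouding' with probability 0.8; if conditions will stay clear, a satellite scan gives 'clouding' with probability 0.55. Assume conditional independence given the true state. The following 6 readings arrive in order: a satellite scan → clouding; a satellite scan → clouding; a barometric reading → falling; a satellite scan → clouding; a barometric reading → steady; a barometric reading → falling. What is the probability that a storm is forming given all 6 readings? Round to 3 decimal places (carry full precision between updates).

0.981

Apply Bayes' rule sequentially, carrying P(storm) forward.
After a satellite scan='clouding': P(storm) = 0.8·0.5500 / (0.8·0.5500 + 0.55·0.4500) ≈ 0.6400
After a satellite scan='clouding': P(storm) = 0.8·0.6400 / (0.8·0.6400 + 0.55·0.3600) ≈ 0.7211
After a barometric reading='falling': P(storm) = 0.5·0.7211 / (0.5·0.7211 + 0.1·0.2789) ≈ 0.9282
After a satellite scan='clouding': P(storm) = 0.8·0.9282 / (0.8·0.9282 + 0.55·0.0718) ≈ 0.9495
After a barometric reading='steady': P(storm) = 0.5·0.9495 / (0.5·0.9495 + 0.9·0.0505) ≈ 0.9126
After a barometric reading='falling': P(storm) = 0.5·0.9126 / (0.5·0.9126 + 0.1·0.0874) ≈ 0.9812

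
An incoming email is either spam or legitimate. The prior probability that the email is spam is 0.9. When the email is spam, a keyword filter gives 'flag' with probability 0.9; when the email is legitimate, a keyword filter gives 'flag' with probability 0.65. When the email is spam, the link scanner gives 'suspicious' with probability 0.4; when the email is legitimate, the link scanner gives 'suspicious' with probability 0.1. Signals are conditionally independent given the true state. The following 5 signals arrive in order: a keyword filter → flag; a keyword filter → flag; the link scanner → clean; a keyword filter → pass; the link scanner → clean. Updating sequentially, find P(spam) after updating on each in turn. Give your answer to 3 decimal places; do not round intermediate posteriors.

0.687

After a keyword filter='flag': P(spam) = 0.9·0.9000 / (0.9·0.9000 + 0.65·0.1000) ≈ 0.9257
After a keyword filter='flag': P(spam) = 0.9·0.9257 / (0.9·0.9257 + 0.65·0.0743) ≈ 0.9452
After the link scanner='clean': P(spam) = 0.6·0.9452 / (0.6·0.9452 + 0.9·0.0548) ≈ 0.9200
After a keyword filter='pass': P(spam) = 0.1·0.9200 / (0.1·0.9200 + 0.35·0.0800) ≈ 0.7667
After the link scanner='clean': P(spam) = 0.6·0.7667 / (0.6·0.7667 + 0.9·0.2333) ≈ 0.6866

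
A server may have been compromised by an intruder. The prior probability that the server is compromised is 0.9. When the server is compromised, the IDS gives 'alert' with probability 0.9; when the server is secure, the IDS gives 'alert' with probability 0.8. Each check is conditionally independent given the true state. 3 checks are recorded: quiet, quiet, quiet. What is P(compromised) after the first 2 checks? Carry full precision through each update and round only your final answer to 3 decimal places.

0.692

After 'quiet': P(compromised) = 0.1·0.9000 / (0.1·0.9000 + 0.2·0.1000) ≈ 0.8182
After 'quiet': P(compromised) = 0.1·0.8182 / (0.1·0.8182 + 0.2·0.1818) ≈ 0.6923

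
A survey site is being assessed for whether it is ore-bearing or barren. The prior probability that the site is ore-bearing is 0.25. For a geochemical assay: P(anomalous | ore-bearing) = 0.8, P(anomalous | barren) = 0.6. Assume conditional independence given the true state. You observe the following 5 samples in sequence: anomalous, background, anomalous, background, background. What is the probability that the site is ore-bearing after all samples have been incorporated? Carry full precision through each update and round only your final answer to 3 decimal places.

0.069

After 'anomalous': P(ore) = 0.8·0.2500 / (0.8·0.2500 + 0.6·0.7500) ≈ 0.3077
After 'background': P(ore) = 0.2·0.3077 / (0.2·0.3077 + 0.4·0.6923) ≈ 0.1818
After 'anomalous': P(ore) = 0.8·0.1818 / (0.8·0.1818 + 0.6·0.8182) ≈ 0.2286
After 'background': P(ore) = 0.2·0.2286 / (0.2·0.2286 + 0.4·0.7714) ≈ 0.1290
After 'background': P(ore) = 0.2·0.1290 / (0.2·0.1290 + 0.4·0.8710) ≈ 0.0690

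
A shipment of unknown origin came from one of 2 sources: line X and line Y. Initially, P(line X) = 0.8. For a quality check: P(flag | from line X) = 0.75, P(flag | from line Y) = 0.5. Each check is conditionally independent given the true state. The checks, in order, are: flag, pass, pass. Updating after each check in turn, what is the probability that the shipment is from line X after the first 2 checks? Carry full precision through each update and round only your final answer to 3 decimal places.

Apply Bayes' rule sequentially, carrying P(line X) forward.
After 'flag': P(line X) = 0.75·0.8000 / (0.75·0.8000 + 0.5·0.2000) ≈ 0.8571
After 'pass': P(line X) = 0.25·0.8571 / (0.25·0.8571 + 0.5·0.1429) ≈ 0.7500

0.750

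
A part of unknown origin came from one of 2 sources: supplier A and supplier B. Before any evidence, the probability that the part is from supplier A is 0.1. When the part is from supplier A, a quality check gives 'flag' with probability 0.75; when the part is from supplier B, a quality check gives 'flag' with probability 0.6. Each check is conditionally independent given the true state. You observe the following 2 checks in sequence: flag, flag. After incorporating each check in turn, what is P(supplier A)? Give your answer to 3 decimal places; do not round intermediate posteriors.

0.148

Each posterior becomes the prior for the next update.
After 'flag': P(supplier A) = 0.75·0.1000 / (0.75·0.1000 + 0.6·0.9000) ≈ 0.1220
After 'flag': P(supplier A) = 0.75·0.1220 / (0.75·0.1220 + 0.6·0.8780) ≈ 0.1479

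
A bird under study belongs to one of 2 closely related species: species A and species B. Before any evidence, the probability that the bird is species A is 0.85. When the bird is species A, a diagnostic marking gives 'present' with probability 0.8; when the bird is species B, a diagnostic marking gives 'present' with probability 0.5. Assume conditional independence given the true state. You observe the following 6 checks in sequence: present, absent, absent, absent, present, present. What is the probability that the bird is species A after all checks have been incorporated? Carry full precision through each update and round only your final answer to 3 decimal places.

After 'present': P(species A) = 0.8·0.8500 / (0.8·0.8500 + 0.5·0.1500) ≈ 0.9007
After 'absent': P(species A) = 0.2·0.9007 / (0.2·0.9007 + 0.5·0.0993) ≈ 0.7839
After 'absent': P(species A) = 0.2·0.7839 / (0.2·0.7839 + 0.5·0.2161) ≈ 0.5919
After 'absent': P(species A) = 0.2·0.5919 / (0.2·0.5919 + 0.5·0.4081) ≈ 0.3672
After 'present': P(species A) = 0.8·0.3672 / (0.8·0.3672 + 0.5·0.6328) ≈ 0.4814
After 'present': P(species A) = 0.8·0.4814 / (0.8·0.4814 + 0.5·0.5186) ≈ 0.5977

0.598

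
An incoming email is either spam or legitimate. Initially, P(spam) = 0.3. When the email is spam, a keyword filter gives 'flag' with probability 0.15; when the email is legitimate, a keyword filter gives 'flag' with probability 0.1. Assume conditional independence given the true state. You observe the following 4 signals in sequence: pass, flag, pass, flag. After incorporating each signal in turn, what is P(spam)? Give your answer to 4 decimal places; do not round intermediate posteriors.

After 'pass': P(spam) = 0.85·0.3000 / (0.85·0.3000 + 0.9·0.7000) ≈ 0.2881
After 'flag': P(spam) = 0.15·0.2881 / (0.15·0.2881 + 0.1·0.7119) ≈ 0.3778
After 'pass': P(spam) = 0.85·0.3778 / (0.85·0.3778 + 0.9·0.6222) ≈ 0.3644
After 'flag': P(spam) = 0.15·0.3644 / (0.15·0.3644 + 0.1·0.6356) ≈ 0.4624

0.4624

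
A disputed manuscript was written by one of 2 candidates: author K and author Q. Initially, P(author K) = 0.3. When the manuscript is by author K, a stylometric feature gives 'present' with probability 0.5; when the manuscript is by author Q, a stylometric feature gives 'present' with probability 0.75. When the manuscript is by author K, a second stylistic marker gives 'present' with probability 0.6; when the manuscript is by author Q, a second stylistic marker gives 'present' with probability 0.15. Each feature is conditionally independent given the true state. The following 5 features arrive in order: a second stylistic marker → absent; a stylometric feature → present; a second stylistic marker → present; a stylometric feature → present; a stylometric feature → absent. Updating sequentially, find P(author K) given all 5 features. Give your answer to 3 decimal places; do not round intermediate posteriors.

Apply Bayes' rule sequentially, carrying P(author K) forward.
After a second stylistic marker='absent': P(author K) = 0.4·0.3000 / (0.4·0.3000 + 0.85·0.7000) ≈ 0.1678
After a stylometric feature='present': P(author K) = 0.5·0.1678 / (0.5·0.1678 + 0.75·0.8322) ≈ 0.1185
After a second stylistic marker='present': P(author K) = 0.6·0.1185 / (0.6·0.1185 + 0.15·0.8815) ≈ 0.3497
After a stylometric feature='present': P(author K) = 0.5·0.3497 / (0.5·0.3497 + 0.75·0.6503) ≈ 0.2639
After a stylometric feature='absent': P(author K) = 0.5·0.2639 / (0.5·0.2639 + 0.25·0.7361) ≈ 0.4176

0.418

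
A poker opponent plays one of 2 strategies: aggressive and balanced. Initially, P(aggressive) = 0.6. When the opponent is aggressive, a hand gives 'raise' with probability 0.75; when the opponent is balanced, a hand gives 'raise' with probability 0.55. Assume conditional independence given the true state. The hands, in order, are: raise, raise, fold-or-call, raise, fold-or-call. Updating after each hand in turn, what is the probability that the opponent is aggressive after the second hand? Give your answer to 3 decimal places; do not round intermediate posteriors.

Apply Bayes' rule sequentially, carrying P(aggressive) forward.
After 'raise': P(aggressive) = 0.75·0.6000 / (0.75·0.6000 + 0.55·0.4000) ≈ 0.6716
After 'raise': P(aggressive) = 0.75·0.6716 / (0.75·0.6716 + 0.55·0.3284) ≈ 0.7361

0.736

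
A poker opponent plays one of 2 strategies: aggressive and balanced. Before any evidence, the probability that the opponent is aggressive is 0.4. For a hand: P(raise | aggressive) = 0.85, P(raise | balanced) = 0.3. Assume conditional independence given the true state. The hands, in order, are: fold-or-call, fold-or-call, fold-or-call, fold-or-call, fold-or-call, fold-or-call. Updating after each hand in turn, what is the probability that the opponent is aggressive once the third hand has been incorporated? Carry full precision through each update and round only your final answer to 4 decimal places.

0.0065

After 'fold-or-call': P(aggressive) = 0.15·0.4000 / (0.15·0.4000 + 0.7·0.6000) ≈ 0.1250
After 'fold-or-call': P(aggressive) = 0.15·0.1250 / (0.15·0.1250 + 0.7·0.8750) ≈ 0.0297
After 'fold-or-call': P(aggressive) = 0.15·0.0297 / (0.15·0.0297 + 0.7·0.9703) ≈ 0.0065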